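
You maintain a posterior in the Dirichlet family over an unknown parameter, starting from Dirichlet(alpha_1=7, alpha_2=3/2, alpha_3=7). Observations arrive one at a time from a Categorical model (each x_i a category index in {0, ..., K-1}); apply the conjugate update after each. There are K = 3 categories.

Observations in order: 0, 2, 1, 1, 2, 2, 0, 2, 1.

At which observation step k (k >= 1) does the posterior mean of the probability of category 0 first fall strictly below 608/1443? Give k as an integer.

k = 4

obs 1: x=0 → posterior Dirichlet(8, 3/2, 7)
obs 2: x=2 → posterior Dirichlet(8, 3/2, 8)
obs 3: x=1 → posterior Dirichlet(8, 5/2, 8)
obs 4: x=1 → posterior Dirichlet(8, 7/2, 8)
obs 5: x=2 → posterior Dirichlet(8, 7/2, 9)
obs 6: x=2 → posterior Dirichlet(8, 7/2, 10)
obs 7: x=0 → posterior Dirichlet(9, 7/2, 10)
obs 8: x=2 → posterior Dirichlet(9, 7/2, 11)
obs 9: x=1 → posterior Dirichlet(9, 9/2, 11)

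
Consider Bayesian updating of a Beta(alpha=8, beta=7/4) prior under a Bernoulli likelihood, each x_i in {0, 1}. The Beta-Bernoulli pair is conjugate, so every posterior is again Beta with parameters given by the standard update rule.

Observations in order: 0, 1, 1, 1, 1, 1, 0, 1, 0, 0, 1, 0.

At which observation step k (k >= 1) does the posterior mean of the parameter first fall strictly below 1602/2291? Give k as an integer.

k = 12

obs 1: x=0 → posterior Beta(8, 11/4)
obs 2: x=1 → posterior Beta(9, 11/4)
obs 3: x=1 → posterior Beta(10, 11/4)
obs 4: x=1 → posterior Beta(11, 11/4)
obs 5: x=1 → posterior Beta(12, 11/4)
obs 6: x=1 → posterior Beta(13, 11/4)
obs 7: x=0 → posterior Beta(13, 15/4)
obs 8: x=1 → posterior Beta(14, 15/4)
obs 9: x=0 → posterior Beta(14, 19/4)
obs 10: x=0 → posterior Beta(14, 23/4)
obs 11: x=1 → posterior Beta(15, 23/4)
obs 12: x=0 → posterior Beta(15, 27/4)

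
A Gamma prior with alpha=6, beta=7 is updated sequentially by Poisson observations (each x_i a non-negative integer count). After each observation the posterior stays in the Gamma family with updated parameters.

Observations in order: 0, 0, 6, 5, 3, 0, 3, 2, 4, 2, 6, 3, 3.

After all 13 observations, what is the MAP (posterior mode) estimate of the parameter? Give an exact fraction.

obs 1: x=0 → posterior Gamma(6, 8)
obs 2: x=0 → posterior Gamma(6, 9)
obs 3: x=6 → posterior Gamma(12, 10)
obs 4: x=5 → posterior Gamma(17, 11)
obs 5: x=3 → posterior Gamma(20, 12)
obs 6: x=0 → posterior Gamma(20, 13)
obs 7: x=3 → posterior Gamma(23, 14)
obs 8: x=2 → posterior Gamma(25, 15)
obs 9: x=4 → posterior Gamma(29, 16)
obs 10: x=2 → posterior Gamma(31, 17)
obs 11: x=6 → posterior Gamma(37, 18)
obs 12: x=3 → posterior Gamma(40, 19)
obs 13: x=3 → posterior Gamma(43, 20)

21/10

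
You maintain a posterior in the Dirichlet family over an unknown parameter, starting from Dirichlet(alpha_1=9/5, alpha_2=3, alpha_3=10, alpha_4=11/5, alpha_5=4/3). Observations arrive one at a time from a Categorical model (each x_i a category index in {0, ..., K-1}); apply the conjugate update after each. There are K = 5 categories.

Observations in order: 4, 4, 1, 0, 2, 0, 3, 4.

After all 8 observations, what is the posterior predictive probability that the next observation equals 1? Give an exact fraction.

12/79

obs 1: x=4 → posterior Dirichlet(9/5, 3, 10, 11/5, 7/3)
obs 2: x=4 → posterior Dirichlet(9/5, 3, 10, 11/5, 10/3)
obs 3: x=1 → posterior Dirichlet(9/5, 4, 10, 11/5, 10/3)
obs 4: x=0 → posterior Dirichlet(14/5, 4, 10, 11/5, 10/3)
obs 5: x=2 → posterior Dirichlet(14/5, 4, 11, 11/5, 10/3)
obs 6: x=0 → posterior Dirichlet(19/5, 4, 11, 11/5, 10/3)
obs 7: x=3 → posterior Dirichlet(19/5, 4, 11, 16/5, 10/3)
obs 8: x=4 → posterior Dirichlet(19/5, 4, 11, 16/5, 13/3)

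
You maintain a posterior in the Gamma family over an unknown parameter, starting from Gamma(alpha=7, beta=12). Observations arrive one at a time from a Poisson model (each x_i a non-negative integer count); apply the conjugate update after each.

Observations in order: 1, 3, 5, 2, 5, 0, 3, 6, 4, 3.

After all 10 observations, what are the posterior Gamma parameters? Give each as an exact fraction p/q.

obs 1: x=1 → posterior Gamma(8, 13)
obs 2: x=3 → posterior Gamma(11, 14)
obs 3: x=5 → posterior Gamma(16, 15)
obs 4: x=2 → posterior Gamma(18, 16)
obs 5: x=5 → posterior Gamma(23, 17)
obs 6: x=0 → posterior Gamma(23, 18)
obs 7: x=3 → posterior Gamma(26, 19)
obs 8: x=6 → posterior Gamma(32, 20)
obs 9: x=4 → posterior Gamma(36, 21)
obs 10: x=3 → posterior Gamma(39, 22)

alpha=39, beta=22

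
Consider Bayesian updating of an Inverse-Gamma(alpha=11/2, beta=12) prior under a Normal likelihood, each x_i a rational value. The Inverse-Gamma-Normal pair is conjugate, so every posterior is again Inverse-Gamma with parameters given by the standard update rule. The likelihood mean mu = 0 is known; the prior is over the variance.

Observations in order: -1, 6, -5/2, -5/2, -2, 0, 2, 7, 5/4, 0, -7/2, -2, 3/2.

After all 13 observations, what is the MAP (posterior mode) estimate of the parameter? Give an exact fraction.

obs 1: x=-1 → posterior Inverse-Gamma(6, 25/2)
obs 2: x=6 → posterior Inverse-Gamma(13/2, 61/2)
obs 3: x=-5/2 → posterior Inverse-Gamma(7, 269/8)
obs 4: x=-5/2 → posterior Inverse-Gamma(15/2, 147/4)
obs 5: x=-2 → posterior Inverse-Gamma(8, 155/4)
obs 6: x=0 → posterior Inverse-Gamma(17/2, 155/4)
obs 7: x=2 → posterior Inverse-Gamma(9, 163/4)
obs 8: x=7 → posterior Inverse-Gamma(19/2, 261/4)
obs 9: x=5/4 → posterior Inverse-Gamma(10, 2113/32)
obs 10: x=0 → posterior Inverse-Gamma(21/2, 2113/32)
obs 11: x=-7/2 → posterior Inverse-Gamma(11, 2309/32)
obs 12: x=-2 → posterior Inverse-Gamma(23/2, 2373/32)
obs 13: x=3/2 → posterior Inverse-Gamma(12, 2409/32)

2409/416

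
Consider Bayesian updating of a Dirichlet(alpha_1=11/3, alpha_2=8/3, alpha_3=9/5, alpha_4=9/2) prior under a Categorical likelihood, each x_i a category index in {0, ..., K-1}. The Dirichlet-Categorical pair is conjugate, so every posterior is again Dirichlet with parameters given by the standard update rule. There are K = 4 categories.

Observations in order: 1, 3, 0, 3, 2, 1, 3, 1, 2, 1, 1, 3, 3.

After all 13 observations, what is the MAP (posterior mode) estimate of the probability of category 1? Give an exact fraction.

200/649

obs 1: x=1 → posterior Dirichlet(11/3, 11/3, 9/5, 9/2)
obs 2: x=3 → posterior Dirichlet(11/3, 11/3, 9/5, 11/2)
obs 3: x=0 → posterior Dirichlet(14/3, 11/3, 9/5, 11/2)
obs 4: x=3 → posterior Dirichlet(14/3, 11/3, 9/5, 13/2)
obs 5: x=2 → posterior Dirichlet(14/3, 11/3, 14/5, 13/2)
obs 6: x=1 → posterior Dirichlet(14/3, 14/3, 14/5, 13/2)
obs 7: x=3 → posterior Dirichlet(14/3, 14/3, 14/5, 15/2)
obs 8: x=1 → posterior Dirichlet(14/3, 17/3, 14/5, 15/2)
obs 9: x=2 → posterior Dirichlet(14/3, 17/3, 19/5, 15/2)
obs 10: x=1 → posterior Dirichlet(14/3, 20/3, 19/5, 15/2)
obs 11: x=1 → posterior Dirichlet(14/3, 23/3, 19/5, 15/2)
obs 12: x=3 → posterior Dirichlet(14/3, 23/3, 19/5, 17/2)
obs 13: x=3 → posterior Dirichlet(14/3, 23/3, 19/5, 19/2)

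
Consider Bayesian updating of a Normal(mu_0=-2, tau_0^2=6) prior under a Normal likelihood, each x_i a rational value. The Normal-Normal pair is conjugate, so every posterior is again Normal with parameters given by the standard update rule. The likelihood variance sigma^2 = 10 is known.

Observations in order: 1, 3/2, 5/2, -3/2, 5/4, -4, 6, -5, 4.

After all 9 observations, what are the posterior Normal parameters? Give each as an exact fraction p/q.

obs 1: x=1 → posterior Normal(-7/8, 15/4)
obs 2: x=3/2 → posterior Normal(-5/22, 30/11)
obs 3: x=5/2 → posterior Normal(5/14, 15/7)
obs 4: x=-3/2 → posterior Normal(1/34, 30/17)
obs 5: x=5/4 → posterior Normal(17/80, 3/2)
obs 6: x=-4 → posterior Normal(-31/92, 30/23)
obs 7: x=6 → posterior Normal(41/104, 15/13)
obs 8: x=-5 → posterior Normal(-19/116, 30/29)
obs 9: x=4 → posterior Normal(29/128, 15/16)

mu_0=29/128, tau_0^2=15/16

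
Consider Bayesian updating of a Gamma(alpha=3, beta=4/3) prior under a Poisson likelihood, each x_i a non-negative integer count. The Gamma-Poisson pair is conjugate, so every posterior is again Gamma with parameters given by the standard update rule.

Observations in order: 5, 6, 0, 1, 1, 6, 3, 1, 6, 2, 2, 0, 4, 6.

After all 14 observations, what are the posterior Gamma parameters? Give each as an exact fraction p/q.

obs 1: x=5 → posterior Gamma(8, 7/3)
obs 2: x=6 → posterior Gamma(14, 10/3)
obs 3: x=0 → posterior Gamma(14, 13/3)
obs 4: x=1 → posterior Gamma(15, 16/3)
obs 5: x=1 → posterior Gamma(16, 19/3)
obs 6: x=6 → posterior Gamma(22, 22/3)
obs 7: x=3 → posterior Gamma(25, 25/3)
obs 8: x=1 → posterior Gamma(26, 28/3)
obs 9: x=6 → posterior Gamma(32, 31/3)
obs 10: x=2 → posterior Gamma(34, 34/3)
obs 11: x=2 → posterior Gamma(36, 37/3)
obs 12: x=0 → posterior Gamma(36, 40/3)
obs 13: x=4 → posterior Gamma(40, 43/3)
obs 14: x=6 → posterior Gamma(46, 46/3)

alpha=46, beta=46/3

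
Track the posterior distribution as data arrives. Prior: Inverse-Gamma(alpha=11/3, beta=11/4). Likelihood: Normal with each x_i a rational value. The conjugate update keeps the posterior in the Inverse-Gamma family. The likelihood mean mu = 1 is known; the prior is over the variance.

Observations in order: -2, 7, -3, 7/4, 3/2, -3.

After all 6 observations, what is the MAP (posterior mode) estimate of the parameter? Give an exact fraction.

3999/736

obs 1: x=-2 → posterior Inverse-Gamma(25/6, 29/4)
obs 2: x=7 → posterior Inverse-Gamma(14/3, 101/4)
obs 3: x=-3 → posterior Inverse-Gamma(31/6, 133/4)
obs 4: x=7/4 → posterior Inverse-Gamma(17/3, 1073/32)
obs 5: x=3/2 → posterior Inverse-Gamma(37/6, 1077/32)
obs 6: x=-3 → posterior Inverse-Gamma(20/3, 1333/32)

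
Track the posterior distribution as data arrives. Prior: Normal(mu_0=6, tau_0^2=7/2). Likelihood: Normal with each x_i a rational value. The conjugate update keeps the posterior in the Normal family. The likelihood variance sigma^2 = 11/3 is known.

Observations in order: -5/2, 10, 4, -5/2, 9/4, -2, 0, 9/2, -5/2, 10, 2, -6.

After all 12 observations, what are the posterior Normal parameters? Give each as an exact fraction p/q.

mu_0=1977/1096, tau_0^2=77/274

obs 1: x=-5/2 → posterior Normal(159/86, 77/43)
obs 2: x=10 → posterior Normal(579/128, 77/64)
obs 3: x=4 → posterior Normal(747/170, 77/85)
obs 4: x=-5/2 → posterior Normal(321/106, 77/106)
obs 5: x=9/4 → posterior Normal(1473/508, 77/127)
obs 6: x=-2 → posterior Normal(1305/592, 77/148)
obs 7: x=0 → posterior Normal(1305/676, 77/169)
obs 8: x=9/2 → posterior Normal(1683/760, 77/190)
obs 9: x=-5/2 → posterior Normal(1473/844, 77/211)
obs 10: x=10 → posterior Normal(2313/928, 77/232)
obs 11: x=2 → posterior Normal(2481/1012, 7/23)
obs 12: x=-6 → posterior Normal(1977/1096, 77/274)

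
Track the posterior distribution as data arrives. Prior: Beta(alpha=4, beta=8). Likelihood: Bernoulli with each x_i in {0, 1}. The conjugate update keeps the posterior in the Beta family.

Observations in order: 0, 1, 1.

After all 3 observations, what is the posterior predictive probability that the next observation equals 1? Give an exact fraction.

obs 1: x=0 → posterior Beta(4, 9)
obs 2: x=1 → posterior Beta(5, 9)
obs 3: x=1 → posterior Beta(6, 9)

2/5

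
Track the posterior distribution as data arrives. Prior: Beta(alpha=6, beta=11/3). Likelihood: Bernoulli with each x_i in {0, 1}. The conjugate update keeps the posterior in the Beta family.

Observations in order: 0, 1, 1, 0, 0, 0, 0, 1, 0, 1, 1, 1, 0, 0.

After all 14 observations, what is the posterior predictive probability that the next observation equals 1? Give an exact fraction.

obs 1: x=0 → posterior Beta(6, 14/3)
obs 2: x=1 → posterior Beta(7, 14/3)
obs 3: x=1 → posterior Beta(8, 14/3)
obs 4: x=0 → posterior Beta(8, 17/3)
obs 5: x=0 → posterior Beta(8, 20/3)
obs 6: x=0 → posterior Beta(8, 23/3)
obs 7: x=0 → posterior Beta(8, 26/3)
obs 8: x=1 → posterior Beta(9, 26/3)
obs 9: x=0 → posterior Beta(9, 29/3)
obs 10: x=1 → posterior Beta(10, 29/3)
obs 11: x=1 → posterior Beta(11, 29/3)
obs 12: x=1 → posterior Beta(12, 29/3)
obs 13: x=0 → posterior Beta(12, 32/3)
obs 14: x=0 → posterior Beta(12, 35/3)

36/71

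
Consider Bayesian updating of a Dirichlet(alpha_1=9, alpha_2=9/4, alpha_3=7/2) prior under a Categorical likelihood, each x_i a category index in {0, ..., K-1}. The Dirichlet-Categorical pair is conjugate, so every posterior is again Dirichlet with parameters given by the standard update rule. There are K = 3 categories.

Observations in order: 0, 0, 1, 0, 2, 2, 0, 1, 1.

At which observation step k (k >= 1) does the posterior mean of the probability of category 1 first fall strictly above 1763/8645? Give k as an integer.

k = 9

obs 1: x=0 → posterior Dirichlet(10, 9/4, 7/2)
obs 2: x=0 → posterior Dirichlet(11, 9/4, 7/2)
obs 3: x=1 → posterior Dirichlet(11, 13/4, 7/2)
obs 4: x=0 → posterior Dirichlet(12, 13/4, 7/2)
obs 5: x=2 → posterior Dirichlet(12, 13/4, 9/2)
obs 6: x=2 → posterior Dirichlet(12, 13/4, 11/2)
obs 7: x=0 → posterior Dirichlet(13, 13/4, 11/2)
obs 8: x=1 → posterior Dirichlet(13, 17/4, 11/2)
obs 9: x=1 → posterior Dirichlet(13, 21/4, 11/2)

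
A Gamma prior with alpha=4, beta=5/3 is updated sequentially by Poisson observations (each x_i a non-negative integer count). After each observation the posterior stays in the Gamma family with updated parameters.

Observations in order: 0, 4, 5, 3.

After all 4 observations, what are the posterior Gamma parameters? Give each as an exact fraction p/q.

alpha=16, beta=17/3

obs 1: x=0 → posterior Gamma(4, 8/3)
obs 2: x=4 → posterior Gamma(8, 11/3)
obs 3: x=5 → posterior Gamma(13, 14/3)
obs 4: x=3 → posterior Gamma(16, 17/3)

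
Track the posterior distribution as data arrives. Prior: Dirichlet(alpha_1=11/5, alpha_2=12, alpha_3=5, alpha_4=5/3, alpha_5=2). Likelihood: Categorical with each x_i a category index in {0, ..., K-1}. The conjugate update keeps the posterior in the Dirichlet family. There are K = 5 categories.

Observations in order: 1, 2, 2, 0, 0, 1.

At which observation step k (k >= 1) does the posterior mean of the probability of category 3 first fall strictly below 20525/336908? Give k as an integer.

k = 5

obs 1: x=1 → posterior Dirichlet(11/5, 13, 5, 5/3, 2)
obs 2: x=2 → posterior Dirichlet(11/5, 13, 6, 5/3, 2)
obs 3: x=2 → posterior Dirichlet(11/5, 13, 7, 5/3, 2)
obs 4: x=0 → posterior Dirichlet(16/5, 13, 7, 5/3, 2)
obs 5: x=0 → posterior Dirichlet(21/5, 13, 7, 5/3, 2)
obs 6: x=1 → posterior Dirichlet(21/5, 14, 7, 5/3, 2)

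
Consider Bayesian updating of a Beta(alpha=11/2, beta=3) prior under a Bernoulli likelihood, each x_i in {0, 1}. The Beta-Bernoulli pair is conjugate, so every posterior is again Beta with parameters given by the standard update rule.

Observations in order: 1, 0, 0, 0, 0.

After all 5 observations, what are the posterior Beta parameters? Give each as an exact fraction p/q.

alpha=13/2, beta=7

obs 1: x=1 → posterior Beta(13/2, 3)
obs 2: x=0 → posterior Beta(13/2, 4)
obs 3: x=0 → posterior Beta(13/2, 5)
obs 4: x=0 → posterior Beta(13/2, 6)
obs 5: x=0 → posterior Beta(13/2, 7)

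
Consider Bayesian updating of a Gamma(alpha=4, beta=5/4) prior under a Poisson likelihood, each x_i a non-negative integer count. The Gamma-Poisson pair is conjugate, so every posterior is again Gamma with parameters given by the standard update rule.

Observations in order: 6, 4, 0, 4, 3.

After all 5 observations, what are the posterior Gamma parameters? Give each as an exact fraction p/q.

alpha=21, beta=25/4

obs 1: x=6 → posterior Gamma(10, 9/4)
obs 2: x=4 → posterior Gamma(14, 13/4)
obs 3: x=0 → posterior Gamma(14, 17/4)
obs 4: x=4 → posterior Gamma(18, 21/4)
obs 5: x=3 → posterior Gamma(21, 25/4)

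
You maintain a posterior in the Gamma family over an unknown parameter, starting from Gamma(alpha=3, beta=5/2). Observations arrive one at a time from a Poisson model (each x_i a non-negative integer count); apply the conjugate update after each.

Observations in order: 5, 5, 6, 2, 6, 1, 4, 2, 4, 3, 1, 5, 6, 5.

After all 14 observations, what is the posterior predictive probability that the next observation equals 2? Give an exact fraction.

81118238965643947275048255548675984941986423083059458984846258491074451762812376456946097596/440638724067222436084855818245513849895316740887946972693445246704868623055517673492431640625

obs 1: x=5 → posterior Gamma(8, 7/2)
obs 2: x=5 → posterior Gamma(13, 9/2)
obs 3: x=6 → posterior Gamma(19, 11/2)
obs 4: x=2 → posterior Gamma(21, 13/2)
obs 5: x=6 → posterior Gamma(27, 15/2)
obs 6: x=1 → posterior Gamma(28, 17/2)
obs 7: x=4 → posterior Gamma(32, 19/2)
obs 8: x=2 → posterior Gamma(34, 21/2)
obs 9: x=4 → posterior Gamma(38, 23/2)
obs 10: x=3 → posterior Gamma(41, 25/2)
obs 11: x=1 → posterior Gamma(42, 27/2)
obs 12: x=5 → posterior Gamma(47, 29/2)
obs 13: x=6 → posterior Gamma(53, 31/2)
obs 14: x=5 → posterior Gamma(58, 33/2)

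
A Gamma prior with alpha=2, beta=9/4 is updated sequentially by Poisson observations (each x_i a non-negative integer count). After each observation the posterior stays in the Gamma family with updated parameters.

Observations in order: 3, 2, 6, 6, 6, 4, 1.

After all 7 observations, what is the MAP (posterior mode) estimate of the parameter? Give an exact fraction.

obs 1: x=3 → posterior Gamma(5, 13/4)
obs 2: x=2 → posterior Gamma(7, 17/4)
obs 3: x=6 → posterior Gamma(13, 21/4)
obs 4: x=6 → posterior Gamma(19, 25/4)
obs 5: x=6 → posterior Gamma(25, 29/4)
obs 6: x=4 → posterior Gamma(29, 33/4)
obs 7: x=1 → posterior Gamma(30, 37/4)

116/37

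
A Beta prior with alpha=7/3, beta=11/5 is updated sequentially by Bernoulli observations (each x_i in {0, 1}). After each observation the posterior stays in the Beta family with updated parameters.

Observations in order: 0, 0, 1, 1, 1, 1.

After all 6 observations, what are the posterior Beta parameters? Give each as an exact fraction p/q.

obs 1: x=0 → posterior Beta(7/3, 16/5)
obs 2: x=0 → posterior Beta(7/3, 21/5)
obs 3: x=1 → posterior Beta(10/3, 21/5)
obs 4: x=1 → posterior Beta(13/3, 21/5)
obs 5: x=1 → posterior Beta(16/3, 21/5)
obs 6: x=1 → posterior Beta(19/3, 21/5)

alpha=19/3, beta=21/5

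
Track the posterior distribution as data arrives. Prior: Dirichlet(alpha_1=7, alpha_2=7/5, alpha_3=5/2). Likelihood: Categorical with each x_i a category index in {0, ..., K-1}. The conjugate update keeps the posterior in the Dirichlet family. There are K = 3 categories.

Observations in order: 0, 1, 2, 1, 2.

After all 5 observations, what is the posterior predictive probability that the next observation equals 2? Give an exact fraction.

obs 1: x=0 → posterior Dirichlet(8, 7/5, 5/2)
obs 2: x=1 → posterior Dirichlet(8, 12/5, 5/2)
obs 3: x=2 → posterior Dirichlet(8, 12/5, 7/2)
obs 4: x=1 → posterior Dirichlet(8, 17/5, 7/2)
obs 5: x=2 → posterior Dirichlet(8, 17/5, 9/2)

15/53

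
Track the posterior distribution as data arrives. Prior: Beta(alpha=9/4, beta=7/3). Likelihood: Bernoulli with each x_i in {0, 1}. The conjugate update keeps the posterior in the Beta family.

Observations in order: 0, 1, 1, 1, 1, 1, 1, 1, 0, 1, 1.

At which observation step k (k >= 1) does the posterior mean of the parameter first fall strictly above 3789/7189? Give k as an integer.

k = 3

obs 1: x=0 → posterior Beta(9/4, 10/3)
obs 2: x=1 → posterior Beta(13/4, 10/3)
obs 3: x=1 → posterior Beta(17/4, 10/3)
obs 4: x=1 → posterior Beta(21/4, 10/3)
obs 5: x=1 → posterior Beta(25/4, 10/3)
obs 6: x=1 → posterior Beta(29/4, 10/3)
obs 7: x=1 → posterior Beta(33/4, 10/3)
obs 8: x=1 → posterior Beta(37/4, 10/3)
obs 9: x=0 → posterior Beta(37/4, 13/3)
obs 10: x=1 → posterior Beta(41/4, 13/3)
obs 11: x=1 → posterior Beta(45/4, 13/3)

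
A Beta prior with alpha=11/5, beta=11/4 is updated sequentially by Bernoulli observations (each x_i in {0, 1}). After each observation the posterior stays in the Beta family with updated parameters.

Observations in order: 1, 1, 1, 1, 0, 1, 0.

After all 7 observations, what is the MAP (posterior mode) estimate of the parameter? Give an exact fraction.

124/199

obs 1: x=1 → posterior Beta(16/5, 11/4)
obs 2: x=1 → posterior Beta(21/5, 11/4)
obs 3: x=1 → posterior Beta(26/5, 11/4)
obs 4: x=1 → posterior Beta(31/5, 11/4)
obs 5: x=0 → posterior Beta(31/5, 15/4)
obs 6: x=1 → posterior Beta(36/5, 15/4)
obs 7: x=0 → posterior Beta(36/5, 19/4)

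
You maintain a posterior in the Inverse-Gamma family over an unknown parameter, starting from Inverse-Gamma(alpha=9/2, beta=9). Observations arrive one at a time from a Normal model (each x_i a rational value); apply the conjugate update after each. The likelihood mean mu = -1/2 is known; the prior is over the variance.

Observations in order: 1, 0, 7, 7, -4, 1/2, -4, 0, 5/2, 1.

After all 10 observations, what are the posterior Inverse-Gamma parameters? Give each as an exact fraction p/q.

alpha=19/2, beta=85

obs 1: x=1 → posterior Inverse-Gamma(5, 81/8)
obs 2: x=0 → posterior Inverse-Gamma(11/2, 41/4)
obs 3: x=7 → posterior Inverse-Gamma(6, 307/8)
obs 4: x=7 → posterior Inverse-Gamma(13/2, 133/2)
obs 5: x=-4 → posterior Inverse-Gamma(7, 581/8)
obs 6: x=1/2 → posterior Inverse-Gamma(15/2, 585/8)
obs 7: x=-4 → posterior Inverse-Gamma(8, 317/4)
obs 8: x=0 → posterior Inverse-Gamma(17/2, 635/8)
obs 9: x=5/2 → posterior Inverse-Gamma(9, 671/8)
obs 10: x=1 → posterior Inverse-Gamma(19/2, 85)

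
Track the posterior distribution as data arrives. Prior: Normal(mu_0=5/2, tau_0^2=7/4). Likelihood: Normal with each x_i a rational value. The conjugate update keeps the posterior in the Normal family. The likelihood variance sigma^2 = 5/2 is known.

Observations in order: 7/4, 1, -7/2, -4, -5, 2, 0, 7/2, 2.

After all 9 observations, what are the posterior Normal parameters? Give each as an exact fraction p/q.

obs 1: x=7/4 → posterior Normal(149/68, 35/34)
obs 2: x=1 → posterior Normal(59/32, 35/48)
obs 3: x=-7/2 → posterior Normal(79/124, 35/62)
obs 4: x=-4 → posterior Normal(-33/152, 35/76)
obs 5: x=-5 → posterior Normal(-173/180, 7/18)
obs 6: x=2 → posterior Normal(-9/16, 35/104)
obs 7: x=0 → posterior Normal(-117/236, 35/118)
obs 8: x=7/2 → posterior Normal(-19/264, 35/132)
obs 9: x=2 → posterior Normal(37/292, 35/146)

mu_0=37/292, tau_0^2=35/146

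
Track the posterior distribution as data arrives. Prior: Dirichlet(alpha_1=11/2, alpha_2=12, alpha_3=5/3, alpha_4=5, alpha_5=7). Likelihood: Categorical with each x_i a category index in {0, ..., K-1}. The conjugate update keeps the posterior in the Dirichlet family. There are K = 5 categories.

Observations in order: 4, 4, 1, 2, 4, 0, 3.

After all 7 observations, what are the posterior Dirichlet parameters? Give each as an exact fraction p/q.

alpha_1=13/2, alpha_2=13, alpha_3=8/3, alpha_4=6, alpha_5=10

obs 1: x=4 → posterior Dirichlet(11/2, 12, 5/3, 5, 8)
obs 2: x=4 → posterior Dirichlet(11/2, 12, 5/3, 5, 9)
obs 3: x=1 → posterior Dirichlet(11/2, 13, 5/3, 5, 9)
obs 4: x=2 → posterior Dirichlet(11/2, 13, 8/3, 5, 9)
obs 5: x=4 → posterior Dirichlet(11/2, 13, 8/3, 5, 10)
obs 6: x=0 → posterior Dirichlet(13/2, 13, 8/3, 5, 10)
obs 7: x=3 → posterior Dirichlet(13/2, 13, 8/3, 6, 10)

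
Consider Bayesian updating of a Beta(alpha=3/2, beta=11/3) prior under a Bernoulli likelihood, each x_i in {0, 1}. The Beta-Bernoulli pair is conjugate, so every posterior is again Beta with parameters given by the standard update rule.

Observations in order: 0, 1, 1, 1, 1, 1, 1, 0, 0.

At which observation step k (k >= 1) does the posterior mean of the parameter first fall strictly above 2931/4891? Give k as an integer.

k = 7

obs 1: x=0 → posterior Beta(3/2, 14/3)
obs 2: x=1 → posterior Beta(5/2, 14/3)
obs 3: x=1 → posterior Beta(7/2, 14/3)
obs 4: x=1 → posterior Beta(9/2, 14/3)
obs 5: x=1 → posterior Beta(11/2, 14/3)
obs 6: x=1 → posterior Beta(13/2, 14/3)
obs 7: x=1 → posterior Beta(15/2, 14/3)
obs 8: x=0 → posterior Beta(15/2, 17/3)
obs 9: x=0 → posterior Beta(15/2, 20/3)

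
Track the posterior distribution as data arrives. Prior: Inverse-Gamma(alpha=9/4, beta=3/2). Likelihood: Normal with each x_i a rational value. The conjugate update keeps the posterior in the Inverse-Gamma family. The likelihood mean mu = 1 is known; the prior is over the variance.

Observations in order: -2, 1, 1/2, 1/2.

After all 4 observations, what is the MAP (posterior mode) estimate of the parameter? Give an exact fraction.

25/21

obs 1: x=-2 → posterior Inverse-Gamma(11/4, 6)
obs 2: x=1 → posterior Inverse-Gamma(13/4, 6)
obs 3: x=1/2 → posterior Inverse-Gamma(15/4, 49/8)
obs 4: x=1/2 → posterior Inverse-Gamma(17/4, 25/4)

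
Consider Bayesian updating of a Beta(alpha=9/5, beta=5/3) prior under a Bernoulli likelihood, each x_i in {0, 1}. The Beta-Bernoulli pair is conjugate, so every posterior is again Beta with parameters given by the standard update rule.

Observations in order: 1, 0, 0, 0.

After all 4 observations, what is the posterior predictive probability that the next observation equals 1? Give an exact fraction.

obs 1: x=1 → posterior Beta(14/5, 5/3)
obs 2: x=0 → posterior Beta(14/5, 8/3)
obs 3: x=0 → posterior Beta(14/5, 11/3)
obs 4: x=0 → posterior Beta(14/5, 14/3)

3/8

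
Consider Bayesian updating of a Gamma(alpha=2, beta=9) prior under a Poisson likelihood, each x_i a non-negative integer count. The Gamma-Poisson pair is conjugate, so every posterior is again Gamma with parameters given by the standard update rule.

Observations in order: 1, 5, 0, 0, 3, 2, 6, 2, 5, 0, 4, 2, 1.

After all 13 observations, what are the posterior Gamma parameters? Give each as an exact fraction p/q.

alpha=33, beta=22

obs 1: x=1 → posterior Gamma(3, 10)
obs 2: x=5 → posterior Gamma(8, 11)
obs 3: x=0 → posterior Gamma(8, 12)
obs 4: x=0 → posterior Gamma(8, 13)
obs 5: x=3 → posterior Gamma(11, 14)
obs 6: x=2 → posterior Gamma(13, 15)
obs 7: x=6 → posterior Gamma(19, 16)
obs 8: x=2 → posterior Gamma(21, 17)
obs 9: x=5 → posterior Gamma(26, 18)
obs 10: x=0 → posterior Gamma(26, 19)
obs 11: x=4 → posterior Gamma(30, 20)
obs 12: x=2 → posterior Gamma(32, 21)
obs 13: x=1 → posterior Gamma(33, 22)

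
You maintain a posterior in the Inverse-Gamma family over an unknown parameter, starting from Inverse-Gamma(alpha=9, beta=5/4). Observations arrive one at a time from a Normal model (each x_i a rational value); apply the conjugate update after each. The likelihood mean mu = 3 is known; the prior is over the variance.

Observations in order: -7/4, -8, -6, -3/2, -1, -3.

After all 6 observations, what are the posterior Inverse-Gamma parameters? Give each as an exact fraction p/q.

alpha=12, beta=4789/32

obs 1: x=-7/4 → posterior Inverse-Gamma(19/2, 401/32)
obs 2: x=-8 → posterior Inverse-Gamma(10, 2337/32)
obs 3: x=-6 → posterior Inverse-Gamma(21/2, 3633/32)
obs 4: x=-3/2 → posterior Inverse-Gamma(11, 3957/32)
obs 5: x=-1 → posterior Inverse-Gamma(23/2, 4213/32)
obs 6: x=-3 → posterior Inverse-Gamma(12, 4789/32)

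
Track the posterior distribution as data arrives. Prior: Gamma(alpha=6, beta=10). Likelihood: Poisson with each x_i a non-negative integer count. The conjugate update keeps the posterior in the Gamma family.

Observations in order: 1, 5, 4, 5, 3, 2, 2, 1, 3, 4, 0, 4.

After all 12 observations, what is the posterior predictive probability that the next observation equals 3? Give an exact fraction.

obs 1: x=1 → posterior Gamma(7, 11)
obs 2: x=5 → posterior Gamma(12, 12)
obs 3: x=4 → posterior Gamma(16, 13)
obs 4: x=5 → posterior Gamma(21, 14)
obs 5: x=3 → posterior Gamma(24, 15)
obs 6: x=2 → posterior Gamma(26, 16)
obs 7: x=2 → posterior Gamma(28, 17)
obs 8: x=1 → posterior Gamma(29, 18)
obs 9: x=3 → posterior Gamma(32, 19)
obs 10: x=4 → posterior Gamma(36, 20)
obs 11: x=0 → posterior Gamma(36, 21)
obs 12: x=4 → posterior Gamma(40, 22)

5712801327042601212523571946759964654986674412437614100480/35834136918934220777541995677272642015423987712183913488967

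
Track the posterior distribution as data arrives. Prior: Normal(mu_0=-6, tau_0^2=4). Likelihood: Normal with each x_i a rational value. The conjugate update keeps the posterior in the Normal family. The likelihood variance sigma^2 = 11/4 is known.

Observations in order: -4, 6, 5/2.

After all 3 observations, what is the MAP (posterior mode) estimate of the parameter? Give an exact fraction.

6/59

obs 1: x=-4 → posterior Normal(-130/27, 44/27)
obs 2: x=6 → posterior Normal(-34/43, 44/43)
obs 3: x=5/2 → posterior Normal(6/59, 44/59)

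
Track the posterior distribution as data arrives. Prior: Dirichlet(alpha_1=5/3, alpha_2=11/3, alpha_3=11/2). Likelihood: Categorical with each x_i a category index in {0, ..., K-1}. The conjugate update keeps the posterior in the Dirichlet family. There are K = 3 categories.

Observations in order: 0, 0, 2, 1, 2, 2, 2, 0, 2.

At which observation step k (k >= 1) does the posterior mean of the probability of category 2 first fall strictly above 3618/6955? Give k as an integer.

k = 7

obs 1: x=0 → posterior Dirichlet(8/3, 11/3, 11/2)
obs 2: x=0 → posterior Dirichlet(11/3, 11/3, 11/2)
obs 3: x=2 → posterior Dirichlet(11/3, 11/3, 13/2)
obs 4: x=1 → posterior Dirichlet(11/3, 14/3, 13/2)
obs 5: x=2 → posterior Dirichlet(11/3, 14/3, 15/2)
obs 6: x=2 → posterior Dirichlet(11/3, 14/3, 17/2)
obs 7: x=2 → posterior Dirichlet(11/3, 14/3, 19/2)
obs 8: x=0 → posterior Dirichlet(14/3, 14/3, 19/2)
obs 9: x=2 → posterior Dirichlet(14/3, 14/3, 21/2)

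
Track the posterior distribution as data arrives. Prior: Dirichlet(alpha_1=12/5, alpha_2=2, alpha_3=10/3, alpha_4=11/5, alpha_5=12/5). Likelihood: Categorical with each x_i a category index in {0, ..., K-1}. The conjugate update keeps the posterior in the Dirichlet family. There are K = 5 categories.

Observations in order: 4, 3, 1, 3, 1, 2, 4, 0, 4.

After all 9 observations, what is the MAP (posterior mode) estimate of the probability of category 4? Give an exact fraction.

obs 1: x=4 → posterior Dirichlet(12/5, 2, 10/3, 11/5, 17/5)
obs 2: x=3 → posterior Dirichlet(12/5, 2, 10/3, 16/5, 17/5)
obs 3: x=1 → posterior Dirichlet(12/5, 3, 10/3, 16/5, 17/5)
obs 4: x=3 → posterior Dirichlet(12/5, 3, 10/3, 21/5, 17/5)
obs 5: x=1 → posterior Dirichlet(12/5, 4, 10/3, 21/5, 17/5)
obs 6: x=2 → posterior Dirichlet(12/5, 4, 13/3, 21/5, 17/5)
obs 7: x=4 → posterior Dirichlet(12/5, 4, 13/3, 21/5, 22/5)
obs 8: x=0 → posterior Dirichlet(17/5, 4, 13/3, 21/5, 22/5)
obs 9: x=4 → posterior Dirichlet(17/5, 4, 13/3, 21/5, 27/5)

66/245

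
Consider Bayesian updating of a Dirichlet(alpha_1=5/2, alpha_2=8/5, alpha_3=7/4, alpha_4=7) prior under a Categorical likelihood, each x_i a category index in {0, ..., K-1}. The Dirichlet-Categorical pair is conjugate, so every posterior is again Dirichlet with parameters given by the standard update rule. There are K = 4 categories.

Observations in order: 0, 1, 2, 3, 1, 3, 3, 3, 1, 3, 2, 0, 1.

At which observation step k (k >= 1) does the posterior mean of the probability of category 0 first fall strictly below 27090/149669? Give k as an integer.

k = 7

obs 1: x=0 → posterior Dirichlet(7/2, 8/5, 7/4, 7)
obs 2: x=1 → posterior Dirichlet(7/2, 13/5, 7/4, 7)
obs 3: x=2 → posterior Dirichlet(7/2, 13/5, 11/4, 7)
obs 4: x=3 → posterior Dirichlet(7/2, 13/5, 11/4, 8)
obs 5: x=1 → posterior Dirichlet(7/2, 18/5, 11/4, 8)
obs 6: x=3 → posterior Dirichlet(7/2, 18/5, 11/4, 9)
obs 7: x=3 → posterior Dirichlet(7/2, 18/5, 11/4, 10)
obs 8: x=3 → posterior Dirichlet(7/2, 18/5, 11/4, 11)
obs 9: x=1 → posterior Dirichlet(7/2, 23/5, 11/4, 11)
obs 10: x=3 → posterior Dirichlet(7/2, 23/5, 11/4, 12)
obs 11: x=2 → posterior Dirichlet(7/2, 23/5, 15/4, 12)
obs 12: x=0 → posterior Dirichlet(9/2, 23/5, 15/4, 12)
obs 13: x=1 → posterior Dirichlet(9/2, 28/5, 15/4, 12)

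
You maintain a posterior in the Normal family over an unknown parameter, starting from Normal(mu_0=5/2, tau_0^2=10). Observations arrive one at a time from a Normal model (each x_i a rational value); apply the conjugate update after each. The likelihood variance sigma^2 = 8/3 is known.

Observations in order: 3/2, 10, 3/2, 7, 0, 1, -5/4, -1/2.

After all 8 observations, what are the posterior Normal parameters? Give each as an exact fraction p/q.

obs 1: x=3/2 → posterior Normal(65/38, 40/19)
obs 2: x=10 → posterior Normal(365/68, 20/17)
obs 3: x=3/2 → posterior Normal(205/49, 40/49)
obs 4: x=7 → posterior Normal(155/32, 5/8)
obs 5: x=0 → posterior Normal(310/79, 40/79)
obs 6: x=1 → posterior Normal(325/94, 20/47)
obs 7: x=-5/4 → posterior Normal(1225/436, 40/109)
obs 8: x=-1/2 → posterior Normal(1195/496, 10/31)

mu_0=1195/496, tau_0^2=10/31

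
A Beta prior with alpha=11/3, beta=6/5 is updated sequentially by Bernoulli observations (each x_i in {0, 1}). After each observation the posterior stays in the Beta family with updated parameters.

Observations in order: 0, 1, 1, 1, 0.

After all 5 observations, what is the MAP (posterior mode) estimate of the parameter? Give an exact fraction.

obs 1: x=0 → posterior Beta(11/3, 11/5)
obs 2: x=1 → posterior Beta(14/3, 11/5)
obs 3: x=1 → posterior Beta(17/3, 11/5)
obs 4: x=1 → posterior Beta(20/3, 11/5)
obs 5: x=0 → posterior Beta(20/3, 16/5)

85/118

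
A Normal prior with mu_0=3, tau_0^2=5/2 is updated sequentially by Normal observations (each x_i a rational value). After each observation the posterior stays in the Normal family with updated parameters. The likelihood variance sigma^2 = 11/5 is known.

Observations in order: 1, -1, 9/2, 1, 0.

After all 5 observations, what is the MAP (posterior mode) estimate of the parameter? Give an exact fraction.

obs 1: x=1 → posterior Normal(91/47, 55/47)
obs 2: x=-1 → posterior Normal(11/12, 55/72)
obs 3: x=9/2 → posterior Normal(357/194, 55/97)
obs 4: x=1 → posterior Normal(407/244, 55/122)
obs 5: x=0 → posterior Normal(407/294, 55/147)

407/294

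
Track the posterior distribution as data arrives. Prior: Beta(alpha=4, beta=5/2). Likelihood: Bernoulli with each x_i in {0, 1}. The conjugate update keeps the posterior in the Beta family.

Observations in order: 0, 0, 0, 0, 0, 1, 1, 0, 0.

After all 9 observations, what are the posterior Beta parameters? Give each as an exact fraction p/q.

alpha=6, beta=19/2

obs 1: x=0 → posterior Beta(4, 7/2)
obs 2: x=0 → posterior Beta(4, 9/2)
obs 3: x=0 → posterior Beta(4, 11/2)
obs 4: x=0 → posterior Beta(4, 13/2)
obs 5: x=0 → posterior Beta(4, 15/2)
obs 6: x=1 → posterior Beta(5, 15/2)
obs 7: x=1 → posterior Beta(6, 15/2)
obs 8: x=0 → posterior Beta(6, 17/2)
obs 9: x=0 → posterior Beta(6, 19/2)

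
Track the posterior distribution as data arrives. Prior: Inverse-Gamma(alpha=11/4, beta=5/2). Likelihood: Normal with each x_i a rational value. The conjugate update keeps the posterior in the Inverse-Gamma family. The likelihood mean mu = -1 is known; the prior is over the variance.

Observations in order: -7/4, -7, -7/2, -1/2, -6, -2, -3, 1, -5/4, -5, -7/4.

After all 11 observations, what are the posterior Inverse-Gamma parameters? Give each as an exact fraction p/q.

obs 1: x=-7/4 → posterior Inverse-Gamma(13/4, 89/32)
obs 2: x=-7 → posterior Inverse-Gamma(15/4, 665/32)
obs 3: x=-7/2 → posterior Inverse-Gamma(17/4, 765/32)
obs 4: x=-1/2 → posterior Inverse-Gamma(19/4, 769/32)
obs 5: x=-6 → posterior Inverse-Gamma(21/4, 1169/32)
obs 6: x=-2 → posterior Inverse-Gamma(23/4, 1185/32)
obs 7: x=-3 → posterior Inverse-Gamma(25/4, 1249/32)
obs 8: x=1 → posterior Inverse-Gamma(27/4, 1313/32)
obs 9: x=-5/4 → posterior Inverse-Gamma(29/4, 657/16)
obs 10: x=-5 → posterior Inverse-Gamma(31/4, 785/16)
obs 11: x=-7/4 → posterior Inverse-Gamma(33/4, 1579/32)

alpha=33/4, beta=1579/32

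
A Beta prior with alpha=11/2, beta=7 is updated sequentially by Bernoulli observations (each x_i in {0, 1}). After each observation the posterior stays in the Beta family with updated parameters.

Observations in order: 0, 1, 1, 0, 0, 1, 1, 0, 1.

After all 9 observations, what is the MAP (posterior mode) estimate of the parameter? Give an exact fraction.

19/39

obs 1: x=0 → posterior Beta(11/2, 8)
obs 2: x=1 → posterior Beta(13/2, 8)
obs 3: x=1 → posterior Beta(15/2, 8)
obs 4: x=0 → posterior Beta(15/2, 9)
obs 5: x=0 → posterior Beta(15/2, 10)
obs 6: x=1 → posterior Beta(17/2, 10)
obs 7: x=1 → posterior Beta(19/2, 10)
obs 8: x=0 → posterior Beta(19/2, 11)
obs 9: x=1 → posterior Beta(21/2, 11)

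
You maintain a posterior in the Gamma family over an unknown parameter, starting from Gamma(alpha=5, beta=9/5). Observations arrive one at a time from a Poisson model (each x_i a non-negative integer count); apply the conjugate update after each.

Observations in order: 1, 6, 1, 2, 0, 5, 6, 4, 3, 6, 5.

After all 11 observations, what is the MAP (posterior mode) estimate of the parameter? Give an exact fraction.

obs 1: x=1 → posterior Gamma(6, 14/5)
obs 2: x=6 → posterior Gamma(12, 19/5)
obs 3: x=1 → posterior Gamma(13, 24/5)
obs 4: x=2 → posterior Gamma(15, 29/5)
obs 5: x=0 → posterior Gamma(15, 34/5)
obs 6: x=5 → posterior Gamma(20, 39/5)
obs 7: x=6 → posterior Gamma(26, 44/5)
obs 8: x=4 → posterior Gamma(30, 49/5)
obs 9: x=3 → posterior Gamma(33, 54/5)
obs 10: x=6 → posterior Gamma(39, 59/5)
obs 11: x=5 → posterior Gamma(44, 64/5)

215/64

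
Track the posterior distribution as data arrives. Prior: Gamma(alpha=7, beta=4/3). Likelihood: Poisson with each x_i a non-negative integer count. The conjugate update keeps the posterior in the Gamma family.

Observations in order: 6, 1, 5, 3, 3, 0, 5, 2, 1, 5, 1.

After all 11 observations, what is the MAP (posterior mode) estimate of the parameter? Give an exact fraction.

114/37

obs 1: x=6 → posterior Gamma(13, 7/3)
obs 2: x=1 → posterior Gamma(14, 10/3)
obs 3: x=5 → posterior Gamma(19, 13/3)
obs 4: x=3 → posterior Gamma(22, 16/3)
obs 5: x=3 → posterior Gamma(25, 19/3)
obs 6: x=0 → posterior Gamma(25, 22/3)
obs 7: x=5 → posterior Gamma(30, 25/3)
obs 8: x=2 → posterior Gamma(32, 28/3)
obs 9: x=1 → posterior Gamma(33, 31/3)
obs 10: x=5 → posterior Gamma(38, 34/3)
obs 11: x=1 → posterior Gamma(39, 37/3)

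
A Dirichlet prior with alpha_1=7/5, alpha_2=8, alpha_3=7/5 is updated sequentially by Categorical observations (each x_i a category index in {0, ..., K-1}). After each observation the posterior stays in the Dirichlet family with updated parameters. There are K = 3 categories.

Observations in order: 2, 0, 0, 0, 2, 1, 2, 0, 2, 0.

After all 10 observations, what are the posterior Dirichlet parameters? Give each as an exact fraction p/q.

alpha_1=32/5, alpha_2=9, alpha_3=27/5

obs 1: x=2 → posterior Dirichlet(7/5, 8, 12/5)
obs 2: x=0 → posterior Dirichlet(12/5, 8, 12/5)
obs 3: x=0 → posterior Dirichlet(17/5, 8, 12/5)
obs 4: x=0 → posterior Dirichlet(22/5, 8, 12/5)
obs 5: x=2 → posterior Dirichlet(22/5, 8, 17/5)
obs 6: x=1 → posterior Dirichlet(22/5, 9, 17/5)
obs 7: x=2 → posterior Dirichlet(22/5, 9, 22/5)
obs 8: x=0 → posterior Dirichlet(27/5, 9, 22/5)
obs 9: x=2 → posterior Dirichlet(27/5, 9, 27/5)
obs 10: x=0 → posterior Dirichlet(32/5, 9, 27/5)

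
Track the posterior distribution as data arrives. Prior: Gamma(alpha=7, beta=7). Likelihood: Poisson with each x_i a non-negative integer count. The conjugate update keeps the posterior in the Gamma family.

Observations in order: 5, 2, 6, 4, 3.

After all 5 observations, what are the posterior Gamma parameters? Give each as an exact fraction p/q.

alpha=27, beta=12

obs 1: x=5 → posterior Gamma(12, 8)
obs 2: x=2 → posterior Gamma(14, 9)
obs 3: x=6 → posterior Gamma(20, 10)
obs 4: x=4 → posterior Gamma(24, 11)
obs 5: x=3 → posterior Gamma(27, 12)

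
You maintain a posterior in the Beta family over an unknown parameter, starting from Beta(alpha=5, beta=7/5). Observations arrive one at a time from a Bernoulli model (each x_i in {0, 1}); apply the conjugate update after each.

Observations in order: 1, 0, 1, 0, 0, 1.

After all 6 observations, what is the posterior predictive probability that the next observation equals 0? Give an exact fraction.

11/31

obs 1: x=1 → posterior Beta(6, 7/5)
obs 2: x=0 → posterior Beta(6, 12/5)
obs 3: x=1 → posterior Beta(7, 12/5)
obs 4: x=0 → posterior Beta(7, 17/5)
obs 5: x=0 → posterior Beta(7, 22/5)
obs 6: x=1 → posterior Beta(8, 22/5)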